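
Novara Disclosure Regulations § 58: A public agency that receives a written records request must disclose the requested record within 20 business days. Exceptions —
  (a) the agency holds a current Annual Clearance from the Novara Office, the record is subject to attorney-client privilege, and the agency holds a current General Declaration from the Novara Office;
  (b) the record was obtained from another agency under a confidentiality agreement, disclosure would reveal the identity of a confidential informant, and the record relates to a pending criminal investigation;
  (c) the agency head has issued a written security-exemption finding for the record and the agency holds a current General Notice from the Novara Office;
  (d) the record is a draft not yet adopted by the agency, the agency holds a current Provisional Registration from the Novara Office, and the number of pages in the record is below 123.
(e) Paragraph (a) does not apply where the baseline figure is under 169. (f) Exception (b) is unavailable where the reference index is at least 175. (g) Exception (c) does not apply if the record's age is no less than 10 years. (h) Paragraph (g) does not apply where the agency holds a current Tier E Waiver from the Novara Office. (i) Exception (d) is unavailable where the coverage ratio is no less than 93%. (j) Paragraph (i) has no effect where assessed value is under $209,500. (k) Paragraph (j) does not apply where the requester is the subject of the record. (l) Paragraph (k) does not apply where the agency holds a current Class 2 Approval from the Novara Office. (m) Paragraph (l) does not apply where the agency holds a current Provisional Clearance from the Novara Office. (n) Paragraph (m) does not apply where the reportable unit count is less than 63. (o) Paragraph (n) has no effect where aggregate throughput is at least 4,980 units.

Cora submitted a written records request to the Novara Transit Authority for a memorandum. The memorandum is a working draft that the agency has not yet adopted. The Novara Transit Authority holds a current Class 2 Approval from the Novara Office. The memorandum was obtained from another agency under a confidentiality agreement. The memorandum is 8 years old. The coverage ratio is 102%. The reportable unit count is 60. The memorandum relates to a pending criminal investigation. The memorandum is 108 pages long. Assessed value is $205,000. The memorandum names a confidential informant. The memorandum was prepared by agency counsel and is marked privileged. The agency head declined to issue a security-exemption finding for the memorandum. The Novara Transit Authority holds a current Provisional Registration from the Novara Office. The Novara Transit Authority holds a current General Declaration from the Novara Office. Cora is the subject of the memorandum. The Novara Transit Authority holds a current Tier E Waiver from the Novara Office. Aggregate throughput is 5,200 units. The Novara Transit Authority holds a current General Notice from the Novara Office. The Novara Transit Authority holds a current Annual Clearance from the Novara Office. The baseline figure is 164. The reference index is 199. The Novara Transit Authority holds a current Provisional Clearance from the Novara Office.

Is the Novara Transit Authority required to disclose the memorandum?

Yes — the Novara Transit Authority must disclose the memorandum.

All of (a)'s requirements are met (a current Annual Clearance is held; the memorandum is privileged; a current General Declaration is held). Turning to paragraph (e): (e) is triggered — the baseline figure is 164, under the 169 limit. Exception (a) does not apply.
Exception (b): the memorandum was obtained under a confidentiality agreement; the memorandum names a confidential informant; the memorandum relates to a pending investigation — every condition holds. But applying paragraph (f): (f) operates against (b): the reference index is 199, meeting the 175 threshold. Exception (b) does not apply.
Exception (c) does not apply: the agency head declined to issue a security-exemption finding.
All of (d)'s requirements are met (the memorandum is an unadopted draft; a current Provisional Registration is held; the number of pages in the record is 108, below the 123 limit). However, paragraphs (i)–(o) must be considered: (i) is triggered — the coverage ratio is 102%, meeting the 93% threshold. (j) applies (assessed value is $205,000, under the $209,500 limit), but is displaced by (k): (k) applies — Cora is the subject of the memorandum. (l) is triggered (a current Class 2 Approval is held), but is overridden by (m): (m) operates — a current Provisional Clearance is held. (n) would limit (m) — the reportable unit count is 60, less than the 63 limit — but (o) sets (n) aside: (o) operates against (n): aggregate throughput is 5,200 units, meeting the 4,980 units threshold. (d) is therefore removed.
No exception displaces § 58.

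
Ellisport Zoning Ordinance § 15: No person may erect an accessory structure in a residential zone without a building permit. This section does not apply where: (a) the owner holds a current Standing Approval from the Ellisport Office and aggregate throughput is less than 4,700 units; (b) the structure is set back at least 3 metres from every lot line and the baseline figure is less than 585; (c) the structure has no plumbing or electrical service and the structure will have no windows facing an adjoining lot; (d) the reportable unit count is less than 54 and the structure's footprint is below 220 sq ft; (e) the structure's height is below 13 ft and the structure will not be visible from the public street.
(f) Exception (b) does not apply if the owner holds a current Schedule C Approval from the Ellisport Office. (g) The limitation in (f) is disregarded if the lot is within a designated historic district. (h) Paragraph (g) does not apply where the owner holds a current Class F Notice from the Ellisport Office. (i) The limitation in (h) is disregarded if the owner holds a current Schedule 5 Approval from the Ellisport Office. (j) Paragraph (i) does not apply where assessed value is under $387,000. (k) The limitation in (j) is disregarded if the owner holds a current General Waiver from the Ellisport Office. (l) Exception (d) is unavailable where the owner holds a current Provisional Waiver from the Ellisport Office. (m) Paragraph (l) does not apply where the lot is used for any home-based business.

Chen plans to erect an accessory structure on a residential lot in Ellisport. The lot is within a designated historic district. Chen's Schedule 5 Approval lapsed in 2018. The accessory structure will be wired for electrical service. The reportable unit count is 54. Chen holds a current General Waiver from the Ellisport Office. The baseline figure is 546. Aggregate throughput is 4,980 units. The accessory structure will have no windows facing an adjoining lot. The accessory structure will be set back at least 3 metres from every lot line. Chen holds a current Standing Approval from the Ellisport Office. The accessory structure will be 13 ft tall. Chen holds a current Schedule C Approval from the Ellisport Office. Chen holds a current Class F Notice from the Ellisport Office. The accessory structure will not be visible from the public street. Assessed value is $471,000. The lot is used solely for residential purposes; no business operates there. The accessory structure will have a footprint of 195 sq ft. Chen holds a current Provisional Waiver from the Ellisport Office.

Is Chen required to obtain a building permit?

Exception (a) does not apply: aggregate throughput is 4,980 units, not less than 4,700 units.
Exception (b) is satisfied on its face — the setback is at least 3 m on every side; the baseline figure is 546, less than the 585 limit. Turning to paragraphs (f)–(k): (f) is triggered — a current Schedule C Approval is held. (g) would limit (f) — the lot is in a historic district — but (h) sets (g) aside: (h) operates against (g): a current Class F Notice is held. (i) is not triggered (the Schedule 5 Approval is not current), so (h) stands. So (b) is unavailable.
Exception (c) fails — electrical service is planned.
Exception (d) does not apply: the reportable unit count is 54, not less than 54.
Exception (e) fails — the structure's height is 13 ft, not below 13 ft.
No exception displaces § 15.

Yes — Chen must obtain a building permit.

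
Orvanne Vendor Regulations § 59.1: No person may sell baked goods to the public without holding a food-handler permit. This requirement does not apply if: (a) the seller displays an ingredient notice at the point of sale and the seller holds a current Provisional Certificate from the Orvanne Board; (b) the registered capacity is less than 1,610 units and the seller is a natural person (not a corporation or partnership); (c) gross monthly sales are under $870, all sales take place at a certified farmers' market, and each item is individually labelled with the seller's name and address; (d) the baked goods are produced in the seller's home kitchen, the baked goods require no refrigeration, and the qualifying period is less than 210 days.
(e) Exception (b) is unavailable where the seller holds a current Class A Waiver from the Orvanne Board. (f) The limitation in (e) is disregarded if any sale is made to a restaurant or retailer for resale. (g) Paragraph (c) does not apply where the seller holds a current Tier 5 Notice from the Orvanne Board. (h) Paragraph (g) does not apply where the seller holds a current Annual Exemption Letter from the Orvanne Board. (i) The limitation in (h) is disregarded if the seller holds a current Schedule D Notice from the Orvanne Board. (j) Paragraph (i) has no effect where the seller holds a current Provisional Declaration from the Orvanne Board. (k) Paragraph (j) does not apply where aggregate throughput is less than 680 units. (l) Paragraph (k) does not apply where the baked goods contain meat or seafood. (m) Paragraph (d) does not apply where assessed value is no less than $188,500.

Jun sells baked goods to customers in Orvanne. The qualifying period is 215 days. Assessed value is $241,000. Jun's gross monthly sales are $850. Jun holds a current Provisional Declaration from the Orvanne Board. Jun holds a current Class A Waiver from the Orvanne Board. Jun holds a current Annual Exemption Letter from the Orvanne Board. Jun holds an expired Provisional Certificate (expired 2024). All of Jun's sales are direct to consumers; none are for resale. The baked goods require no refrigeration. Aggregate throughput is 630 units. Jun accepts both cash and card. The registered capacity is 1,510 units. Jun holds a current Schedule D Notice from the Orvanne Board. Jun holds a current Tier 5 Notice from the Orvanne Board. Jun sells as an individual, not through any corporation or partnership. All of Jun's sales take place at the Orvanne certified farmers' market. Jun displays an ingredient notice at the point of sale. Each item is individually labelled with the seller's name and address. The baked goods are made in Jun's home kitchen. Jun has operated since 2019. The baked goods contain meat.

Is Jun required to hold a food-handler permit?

No — exception (c) applies; Jun is not required to hold a food-handler permit.

Exception (a) requires that the seller holds a current Provisional Certificate from the Orvanne Board; but there is no Provisional Certificate in force, so (a) is unavailable.
Exception (b): the registered capacity is 1,510 units, less than the 1,610 units limit; the seller is a natural person — every condition holds. But: (e) operates against (b): a current Class A Waiver is held. (f) is inapplicable (no sales are for resale), so (e) stands. So (b) is unavailable.
Exception (c)'s conditions are all satisfied: gross monthly sales are $850, under the $870 limit; all sales are at a certified farmers' market; items are individually labelled. As to paragraphs (g)–(l): (g) would limit (c) — a current Tier 5 Notice is held — but (h) sets (g) aside: (h) operates against (g): a current Annual Exemption Letter is held. (i) would limit (h) — a current Schedule D Notice is held — but (j) sets (i) aside: (j) operates against (i): a current Provisional Declaration is held. (k) operates (aggregate throughput is 630 units, less than the 680 units limit), but yields to (l): (l) operates — the baked goods contain meat. Exception (c) stands.
Exception (d) fails — the qualifying period is 215 days, not less than 210 days.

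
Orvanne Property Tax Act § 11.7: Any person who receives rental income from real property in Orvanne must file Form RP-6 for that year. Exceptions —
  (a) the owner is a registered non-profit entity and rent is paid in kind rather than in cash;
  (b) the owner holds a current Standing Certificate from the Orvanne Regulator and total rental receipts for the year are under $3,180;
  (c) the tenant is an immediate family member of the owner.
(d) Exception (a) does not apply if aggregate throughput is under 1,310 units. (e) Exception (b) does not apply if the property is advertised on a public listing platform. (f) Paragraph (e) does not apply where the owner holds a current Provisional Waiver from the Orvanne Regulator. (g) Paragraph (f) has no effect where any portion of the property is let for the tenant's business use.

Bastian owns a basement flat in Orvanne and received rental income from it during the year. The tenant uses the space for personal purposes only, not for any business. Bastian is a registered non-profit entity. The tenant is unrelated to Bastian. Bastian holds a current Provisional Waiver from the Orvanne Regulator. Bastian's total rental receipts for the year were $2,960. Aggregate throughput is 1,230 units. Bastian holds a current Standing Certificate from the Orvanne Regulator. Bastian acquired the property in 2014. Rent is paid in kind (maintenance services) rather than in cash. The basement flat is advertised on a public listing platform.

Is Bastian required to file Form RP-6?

No — exception (b) applies; Bastian is not required to file Form RP-6.

Exception (a): Bastian is a registered non-profit; rent is paid in kind — every condition holds. But applying paragraph (d): (d) operates — aggregate throughput is 1,230 units, under the 1,310 units limit. So (a) is unavailable.
All of (b)'s requirements are met (a current Standing Certificate is held; total rental receipts for the year are $2,960, under the $3,180 limit). Considering the limiting provisions: (e) is engaged (the property is publicly advertised), but is itself disapplied by (f): (f) applies — a current Provisional Waiver is held. (g) is not triggered (the space is used for personal purposes only), so (f) stands. (b) remains available.
Exception (c) does not apply: the tenant is unrelated to the owner.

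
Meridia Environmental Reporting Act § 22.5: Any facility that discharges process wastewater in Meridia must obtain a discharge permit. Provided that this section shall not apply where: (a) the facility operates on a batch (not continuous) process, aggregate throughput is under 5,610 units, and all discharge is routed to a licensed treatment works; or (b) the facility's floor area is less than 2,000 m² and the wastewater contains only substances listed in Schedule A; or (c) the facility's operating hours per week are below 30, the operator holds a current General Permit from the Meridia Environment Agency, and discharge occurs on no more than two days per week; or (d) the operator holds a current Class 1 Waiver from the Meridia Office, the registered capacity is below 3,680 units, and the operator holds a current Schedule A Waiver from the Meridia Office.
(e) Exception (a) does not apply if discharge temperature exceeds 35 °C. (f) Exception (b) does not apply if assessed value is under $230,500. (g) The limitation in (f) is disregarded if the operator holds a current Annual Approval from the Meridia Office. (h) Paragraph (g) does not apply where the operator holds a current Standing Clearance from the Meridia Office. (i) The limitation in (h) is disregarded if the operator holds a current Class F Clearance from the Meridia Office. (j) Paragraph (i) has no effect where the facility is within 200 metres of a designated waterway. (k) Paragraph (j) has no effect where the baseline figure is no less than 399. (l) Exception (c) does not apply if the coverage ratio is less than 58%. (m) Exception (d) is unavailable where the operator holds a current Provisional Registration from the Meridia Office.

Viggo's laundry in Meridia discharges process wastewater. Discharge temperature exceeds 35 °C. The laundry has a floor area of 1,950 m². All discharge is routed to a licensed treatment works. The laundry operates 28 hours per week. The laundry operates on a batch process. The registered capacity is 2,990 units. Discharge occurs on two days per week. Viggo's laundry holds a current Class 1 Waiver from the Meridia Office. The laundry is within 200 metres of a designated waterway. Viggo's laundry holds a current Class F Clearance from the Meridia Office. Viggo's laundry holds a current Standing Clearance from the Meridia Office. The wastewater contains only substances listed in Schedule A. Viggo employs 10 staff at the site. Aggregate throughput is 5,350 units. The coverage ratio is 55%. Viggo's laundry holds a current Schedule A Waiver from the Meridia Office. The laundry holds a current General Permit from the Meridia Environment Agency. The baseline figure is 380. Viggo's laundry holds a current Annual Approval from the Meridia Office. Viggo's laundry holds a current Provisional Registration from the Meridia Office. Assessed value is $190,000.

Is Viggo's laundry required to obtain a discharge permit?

Exception (a): the facility operates on a batch process; aggregate throughput is 5,350 units, under the 5,610 units limit; discharge is routed to a licensed treatment works — every condition holds. However, paragraph (e) must be considered: (e) operates — discharge temperature exceeds 35 °C. Exception (a) does not apply.
Exception (b)'s conditions are all satisfied: the facility's floor area is 1,950 m², less than the 2,000 m² limit; the wastewater is Schedule-A-only. Turning to paragraphs (f)–(k): (f) operates against (b): assessed value is $190,000, under the $230,500 limit. (g) would limit (f) — a current Annual Approval is held — but (h) sets (g) aside: (h) operates against (g): a current Standing Clearance is held. (i) would limit (h) — a current Class F Clearance is held — but (j) sets (i) aside: (j) applies — the laundry is within 200 m of a designated waterway. (k) does not operate here (the baseline figure is 380, short of 399), so (j) stands. Exception (b) does not apply.
Exception (c)'s conditions are all satisfied: the facility's operating hours per week are 28, below the 30 limit; a current General Permit is held; discharge occurs on no more than two days per week. But: (l) operates against (c): the coverage ratio is 55%, less than the 58% limit. So (c) is unavailable.
Exception (d): a current Class 1 Waiver is held; the registered capacity is 2,990 units, below the 3,680 units limit; a current Schedule A Waiver is held — every condition holds. However, paragraph (m) must be considered: (m) is triggered — a current Provisional Registration is held. (d) is therefore removed.
No exception is made out. Viggo's laundry falls within the general rule.

Yes — Viggo's laundry must obtain a discharge permit.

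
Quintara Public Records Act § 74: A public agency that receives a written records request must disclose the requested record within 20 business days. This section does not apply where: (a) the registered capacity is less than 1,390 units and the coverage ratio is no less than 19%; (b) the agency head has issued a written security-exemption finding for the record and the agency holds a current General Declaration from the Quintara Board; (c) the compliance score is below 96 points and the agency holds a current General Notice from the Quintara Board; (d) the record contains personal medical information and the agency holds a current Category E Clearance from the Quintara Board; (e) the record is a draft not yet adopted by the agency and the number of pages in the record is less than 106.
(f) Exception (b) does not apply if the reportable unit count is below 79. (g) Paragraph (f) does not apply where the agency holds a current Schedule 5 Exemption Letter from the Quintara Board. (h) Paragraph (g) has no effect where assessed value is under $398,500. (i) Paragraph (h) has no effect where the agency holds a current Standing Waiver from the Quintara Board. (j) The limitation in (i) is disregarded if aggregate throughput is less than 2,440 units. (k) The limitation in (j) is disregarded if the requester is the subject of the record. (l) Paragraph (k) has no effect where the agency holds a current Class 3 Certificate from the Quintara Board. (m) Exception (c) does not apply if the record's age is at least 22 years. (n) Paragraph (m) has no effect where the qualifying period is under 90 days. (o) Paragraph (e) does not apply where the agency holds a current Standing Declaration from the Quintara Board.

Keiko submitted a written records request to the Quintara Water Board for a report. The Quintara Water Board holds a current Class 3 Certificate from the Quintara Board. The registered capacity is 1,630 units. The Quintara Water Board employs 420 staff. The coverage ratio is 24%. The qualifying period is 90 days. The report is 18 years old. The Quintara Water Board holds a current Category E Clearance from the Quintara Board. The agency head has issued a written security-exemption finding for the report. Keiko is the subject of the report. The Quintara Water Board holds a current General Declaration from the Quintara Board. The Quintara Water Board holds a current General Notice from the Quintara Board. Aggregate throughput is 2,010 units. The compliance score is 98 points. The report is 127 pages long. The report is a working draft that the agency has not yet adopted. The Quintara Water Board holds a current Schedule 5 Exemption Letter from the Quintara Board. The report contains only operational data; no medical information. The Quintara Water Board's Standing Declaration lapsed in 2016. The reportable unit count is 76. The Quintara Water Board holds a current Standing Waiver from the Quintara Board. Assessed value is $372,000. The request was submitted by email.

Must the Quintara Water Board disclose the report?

Yes — the Quintara Water Board must disclose the report.

Exception (a) requires that the registered capacity is less than 1,390 units; but the registered capacity is 1,630 units, not less than 1,390 units, so (a) is unavailable.
Exception (b)'s conditions are all satisfied: a written security-exemption finding has been issued; a current General Declaration is held. But: (f) operates — the reportable unit count is 76, below the 79 limit. (g) is triggered (a current Schedule 5 Exemption Letter is held), but is set aside by (h): (h) operates against (g): assessed value is $372,000, under the $398,500 limit. (i) operates (a current Standing Waiver is held), but is overridden by (j): (j) is engaged — aggregate throughput is 2,010 units, less than the 2,440 units limit. (k) operates (Keiko is the subject of the report), but yields to (l): (l) operates against (k): a current Class 3 Certificate is held. (b) is therefore removed.
Exception (c) requires that the compliance score is below 96 points; but the compliance score is 98 points, not below 96 points, so (c) is unavailable.
Exception (d) does not apply: the report contains only operational data.
Exception (e) requires that the number of pages in the record is less than 106; but the number of pages in the record is 127, not less than 106, so (e) is unavailable.
Every exception is unavailable, so the rule governs.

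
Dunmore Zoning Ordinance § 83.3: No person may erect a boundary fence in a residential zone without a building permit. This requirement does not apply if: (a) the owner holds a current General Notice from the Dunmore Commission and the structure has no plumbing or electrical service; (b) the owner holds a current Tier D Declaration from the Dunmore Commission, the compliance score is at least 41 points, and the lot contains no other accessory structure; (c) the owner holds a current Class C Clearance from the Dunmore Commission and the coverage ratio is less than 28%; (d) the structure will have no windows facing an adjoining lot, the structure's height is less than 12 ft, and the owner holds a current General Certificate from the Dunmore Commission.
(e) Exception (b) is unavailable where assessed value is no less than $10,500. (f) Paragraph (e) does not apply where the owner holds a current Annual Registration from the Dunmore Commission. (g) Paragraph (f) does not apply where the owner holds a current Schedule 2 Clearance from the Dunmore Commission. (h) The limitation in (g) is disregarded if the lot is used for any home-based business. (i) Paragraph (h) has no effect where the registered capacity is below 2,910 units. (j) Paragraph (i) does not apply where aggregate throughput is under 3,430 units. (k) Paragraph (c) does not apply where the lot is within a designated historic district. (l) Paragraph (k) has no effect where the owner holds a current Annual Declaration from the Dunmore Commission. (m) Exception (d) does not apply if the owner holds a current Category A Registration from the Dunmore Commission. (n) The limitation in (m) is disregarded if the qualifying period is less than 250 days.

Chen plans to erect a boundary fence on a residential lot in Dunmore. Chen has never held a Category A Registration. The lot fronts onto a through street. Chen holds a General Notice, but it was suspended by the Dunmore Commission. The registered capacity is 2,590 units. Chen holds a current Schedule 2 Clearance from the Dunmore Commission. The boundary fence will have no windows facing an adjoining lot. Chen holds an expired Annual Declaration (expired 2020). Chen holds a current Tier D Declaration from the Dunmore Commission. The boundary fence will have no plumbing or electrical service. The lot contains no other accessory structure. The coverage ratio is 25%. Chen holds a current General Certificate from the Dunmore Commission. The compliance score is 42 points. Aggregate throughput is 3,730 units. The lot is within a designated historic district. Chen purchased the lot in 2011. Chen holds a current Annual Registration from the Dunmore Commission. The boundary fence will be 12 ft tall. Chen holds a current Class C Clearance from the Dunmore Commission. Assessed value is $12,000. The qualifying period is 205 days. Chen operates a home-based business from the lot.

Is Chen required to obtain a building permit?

Yes — Chen must obtain a building permit.

Exception (a) fails — no current General Notice is held.
Exception (b)'s conditions are all satisfied: a current Tier D Declaration is held; the compliance score is 42 points, meeting the 41 points threshold; the lot has no other accessory structure. However, paragraphs (e)–(j) must be considered: (e) applies — assessed value is $12,000, meeting the $10,500 threshold. (f) applies (a current Annual Registration is held), but is overridden by (g): (g) operates against (f): a current Schedule 2 Clearance is held. (h) would limit (g) — a home-based business operates on the lot — but (i) sets (h) aside: (i) is engaged — the registered capacity is 2,590 units, below the 2,910 units limit. (j) is not engaged (aggregate throughput is 3,730 units, not under 3,430 units), so (i) stands. So (b) is unavailable.
Exception (c)'s conditions are all satisfied: a current Class C Clearance is held; the coverage ratio is 25%, less than the 28% limit. Turning to paragraphs (k)–(l): (k) operates against (c): the lot is in a historic district. (l) is inapplicable (there is no Annual Declaration in force), so (k) stands. So (c) is unavailable.
Exception (d) does not apply: the structure's height is 12 ft, not less than 12 ft.
No exception is made out. Chen falls within the general rule.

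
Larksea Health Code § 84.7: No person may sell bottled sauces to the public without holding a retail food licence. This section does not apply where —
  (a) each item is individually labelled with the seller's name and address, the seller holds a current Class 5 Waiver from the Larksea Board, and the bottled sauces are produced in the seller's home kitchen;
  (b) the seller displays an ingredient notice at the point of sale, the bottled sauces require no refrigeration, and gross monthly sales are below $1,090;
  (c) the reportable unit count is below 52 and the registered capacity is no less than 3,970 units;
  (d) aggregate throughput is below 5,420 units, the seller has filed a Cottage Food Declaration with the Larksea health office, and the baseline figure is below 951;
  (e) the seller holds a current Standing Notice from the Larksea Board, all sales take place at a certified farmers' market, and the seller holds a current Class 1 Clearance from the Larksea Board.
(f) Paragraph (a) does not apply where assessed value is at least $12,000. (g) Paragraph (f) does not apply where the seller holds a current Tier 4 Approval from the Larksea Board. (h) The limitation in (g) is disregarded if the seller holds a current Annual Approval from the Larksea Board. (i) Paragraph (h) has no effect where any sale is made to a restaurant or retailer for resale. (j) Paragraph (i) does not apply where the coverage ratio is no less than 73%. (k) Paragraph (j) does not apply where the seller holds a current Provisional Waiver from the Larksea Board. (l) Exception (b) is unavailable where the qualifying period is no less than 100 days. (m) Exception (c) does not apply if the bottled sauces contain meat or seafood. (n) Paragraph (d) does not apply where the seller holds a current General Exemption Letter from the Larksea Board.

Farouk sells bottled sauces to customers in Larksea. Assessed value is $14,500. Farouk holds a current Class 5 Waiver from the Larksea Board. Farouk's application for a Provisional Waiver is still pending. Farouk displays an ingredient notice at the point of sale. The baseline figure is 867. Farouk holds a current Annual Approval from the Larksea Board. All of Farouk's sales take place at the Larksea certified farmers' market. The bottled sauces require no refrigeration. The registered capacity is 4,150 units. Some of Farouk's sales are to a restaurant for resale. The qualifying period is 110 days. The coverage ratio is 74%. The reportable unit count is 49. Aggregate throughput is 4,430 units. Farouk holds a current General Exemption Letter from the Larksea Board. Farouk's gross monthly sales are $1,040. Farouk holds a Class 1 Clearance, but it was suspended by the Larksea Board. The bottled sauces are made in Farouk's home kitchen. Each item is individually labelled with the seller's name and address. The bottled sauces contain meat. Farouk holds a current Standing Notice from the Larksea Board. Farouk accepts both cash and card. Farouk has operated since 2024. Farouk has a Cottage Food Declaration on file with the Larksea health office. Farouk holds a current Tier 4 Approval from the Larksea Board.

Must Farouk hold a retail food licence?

Exception (a): items are individually labelled; a current Class 5 Waiver is held; the bottled sauces are home-kitchen produced — every condition holds. However, paragraphs (f)–(k) must be considered: (f) operates — assessed value is $14,500, meeting the $12,000 threshold. (g) would limit (f) — a current Tier 4 Approval is held — but (h) sets (g) aside: (h) operates — a current Annual Approval is held. (i) operates (some sales are to a restaurant for resale), but yields to (j): (j) operates against (i): the coverage ratio is 74%, meeting the 73% threshold. (k) is not triggered (no current Provisional Waiver is held), so (j) stands. So (a) is unavailable.
Exception (b): an ingredient notice is displayed; the bottled sauces are shelf-stable; gross monthly sales are $1,040, below the $1,090 limit — every condition holds. But: (l) is engaged — the qualifying period is 110 days, meeting the 100 days threshold. (b) is therefore removed.
Exception (c)'s conditions are all satisfied: the reportable unit count is 49, below the 52 limit; the registered capacity is 4,150 units, meeting the 3,970 units threshold. However, paragraph (m) must be considered: (m) operates — the bottled sauces contain meat. So (c) is unavailable.
Exception (d)'s conditions are all satisfied: aggregate throughput is 4,430 units, below the 5,420 units limit; a Cottage Food Declaration is on file; the baseline figure is 867, below the 951 limit. But applying paragraph (n): (n) operates against (d): a current General Exemption Letter is held. (d) is therefore removed.
Exception (e) requires that the seller holds a current Class 1 Clearance from the Larksea Board; but the Class 1 Clearance is not current, so (e) is unavailable.
No exception applies. The general rule governs.

Yes — Farouk must hold a retail food licence.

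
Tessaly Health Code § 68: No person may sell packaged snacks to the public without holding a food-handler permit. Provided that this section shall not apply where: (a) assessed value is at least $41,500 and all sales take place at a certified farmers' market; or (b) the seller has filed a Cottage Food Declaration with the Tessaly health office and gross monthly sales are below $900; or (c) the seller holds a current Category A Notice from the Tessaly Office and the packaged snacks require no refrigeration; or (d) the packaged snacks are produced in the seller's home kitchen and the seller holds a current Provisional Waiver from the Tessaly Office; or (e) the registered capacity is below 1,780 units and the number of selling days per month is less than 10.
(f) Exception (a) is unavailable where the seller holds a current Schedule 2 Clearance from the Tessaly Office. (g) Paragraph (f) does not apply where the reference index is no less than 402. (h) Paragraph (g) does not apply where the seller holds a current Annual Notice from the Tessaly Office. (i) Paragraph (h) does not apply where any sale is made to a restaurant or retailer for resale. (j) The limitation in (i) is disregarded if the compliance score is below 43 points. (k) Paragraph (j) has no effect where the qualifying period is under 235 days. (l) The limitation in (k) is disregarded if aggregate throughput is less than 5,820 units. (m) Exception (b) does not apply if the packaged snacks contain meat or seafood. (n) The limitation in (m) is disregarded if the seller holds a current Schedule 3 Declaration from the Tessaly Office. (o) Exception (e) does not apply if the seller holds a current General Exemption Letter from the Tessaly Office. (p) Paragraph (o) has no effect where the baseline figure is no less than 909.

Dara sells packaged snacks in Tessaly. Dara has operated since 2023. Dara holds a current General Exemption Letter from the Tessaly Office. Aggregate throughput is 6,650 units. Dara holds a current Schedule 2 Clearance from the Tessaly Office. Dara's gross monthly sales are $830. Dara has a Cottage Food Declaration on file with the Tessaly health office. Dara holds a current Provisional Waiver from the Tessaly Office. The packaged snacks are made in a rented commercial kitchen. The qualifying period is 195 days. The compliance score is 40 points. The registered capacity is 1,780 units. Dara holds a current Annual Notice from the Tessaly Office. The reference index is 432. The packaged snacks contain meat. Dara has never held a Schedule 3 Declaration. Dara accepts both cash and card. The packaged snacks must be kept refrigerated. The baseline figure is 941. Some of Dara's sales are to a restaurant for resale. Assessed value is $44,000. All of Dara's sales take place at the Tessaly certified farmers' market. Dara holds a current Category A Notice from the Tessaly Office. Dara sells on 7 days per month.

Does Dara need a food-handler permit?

No — exception (a) applies; Dara is not required to hold a food-handler permit.

Exception (a) is satisfied on its face — assessed value is $44,000, meeting the $41,500 threshold; all sales are at a certified farmers' market. As to paragraphs (f)–(l): (f) would limit (a) — a current Schedule 2 Clearance is held — but (g) sets (f) aside: (g) operates — the reference index is 432, meeting the 402 threshold. (h) is engaged (a current Annual Notice is held), but is set aside by (i): (i) is engaged — some sales are to a restaurant for resale. (j) is triggered (the compliance score is 40 points, below the 43 points limit), but is itself disapplied by (k): (k) operates against (j): the qualifying period is 195 days, under the 235 days limit. (l) does not operate here (aggregate throughput is 6,650 units, not less than 5,820 units), so (k) stands. So (a) applies.
Exception (b): a Cottage Food Declaration is on file; gross monthly sales are $830, below the $900 limit — every condition holds. However, paragraphs (m)–(n) must be considered: (m) operates — the packaged snacks contain meat. (n) is not engaged (the Schedule 3 Declaration is not current), so (m) stands. So (b) is unavailable.
Exception (c) requires that the packaged snacks require no refrigeration; but the packaged snacks require refrigeration, so (c) is unavailable.
Exception (d) requires that the packaged snacks are produced in the seller's home kitchen; but the packaged snacks are made in a commercial kitchen, not a home kitchen, so (d) is unavailable.
Exception (e) fails — the registered capacity is 1,780 units, not below 1,780 units.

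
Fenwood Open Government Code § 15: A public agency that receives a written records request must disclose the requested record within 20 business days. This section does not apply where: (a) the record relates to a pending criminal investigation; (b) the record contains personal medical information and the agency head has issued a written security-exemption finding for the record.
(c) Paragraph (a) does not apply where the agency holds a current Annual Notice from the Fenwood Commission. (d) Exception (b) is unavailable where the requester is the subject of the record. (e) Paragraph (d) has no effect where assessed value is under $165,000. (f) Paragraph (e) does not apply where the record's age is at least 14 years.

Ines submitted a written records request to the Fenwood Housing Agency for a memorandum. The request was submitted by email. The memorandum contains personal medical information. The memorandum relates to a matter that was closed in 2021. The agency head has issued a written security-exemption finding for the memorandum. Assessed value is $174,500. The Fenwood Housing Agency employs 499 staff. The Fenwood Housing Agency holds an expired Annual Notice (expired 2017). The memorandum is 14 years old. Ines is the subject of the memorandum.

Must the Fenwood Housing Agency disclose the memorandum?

Exception (a) fails — the memorandum relates to a closed matter.
All of (b)'s requirements are met (the memorandum contains personal medical information; a written security-exemption finding has been issued). However, paragraphs (d)–(f) must be considered: (d) is engaged — Ines is the subject of the memorandum. (e) is not triggered (assessed value is $174,500, not under $165,000), so (d) stands. So (b) is unavailable.
None of the exceptions is available; § 15 applies in full.

Yes — the Fenwood Housing Agency must disclose the memorandum.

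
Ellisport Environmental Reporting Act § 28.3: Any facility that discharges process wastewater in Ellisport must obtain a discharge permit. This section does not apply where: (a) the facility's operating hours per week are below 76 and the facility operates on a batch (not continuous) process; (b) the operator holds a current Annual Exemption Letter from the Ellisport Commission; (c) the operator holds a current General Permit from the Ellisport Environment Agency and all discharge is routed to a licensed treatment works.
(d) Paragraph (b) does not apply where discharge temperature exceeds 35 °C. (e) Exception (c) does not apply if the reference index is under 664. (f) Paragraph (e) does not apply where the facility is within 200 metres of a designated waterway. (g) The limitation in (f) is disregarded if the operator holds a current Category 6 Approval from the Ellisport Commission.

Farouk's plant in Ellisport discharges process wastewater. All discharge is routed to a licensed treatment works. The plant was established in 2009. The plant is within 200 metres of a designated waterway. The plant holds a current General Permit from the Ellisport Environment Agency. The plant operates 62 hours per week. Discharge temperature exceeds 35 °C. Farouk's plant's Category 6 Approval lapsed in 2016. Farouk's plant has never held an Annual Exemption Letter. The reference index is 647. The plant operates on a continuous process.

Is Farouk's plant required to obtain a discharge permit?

Exception (a) does not apply: the facility operates on a continuous process.
Exception (b) fails — the Annual Exemption Letter is not current.
All of (c)'s requirements are met (a current General Permit is held; discharge is routed to a licensed treatment works). Under paragraphs (e)–(g): (e) applies (the reference index is 647, under the 664 limit), but is itself disapplied by (f): (f) is triggered — the plant is within 200 m of a designated waterway. (g) is not triggered (no current Category 6 Approval is held), so (f) stands. (c) remains available.

No — exception (c) applies; Farouk's plant is not required to obtain a discharge permit.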